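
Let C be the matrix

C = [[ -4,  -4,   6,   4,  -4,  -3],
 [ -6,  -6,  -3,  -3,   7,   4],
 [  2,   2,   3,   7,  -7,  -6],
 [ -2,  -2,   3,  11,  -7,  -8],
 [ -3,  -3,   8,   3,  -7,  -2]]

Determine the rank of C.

Row reduce to echelon form.
R2 ← R2 − (3/2)·R1: [0, 0, -12, -9, 13, 17/2]
R3 ← R3 + (1/2)·R1: [0, 0, 6, 9, -9, -15/2]
R4 ← R4 − (1/2)·R1: [0, 0, 0, 9, -5, -13/2]
R5 ← R5 − (3/4)·R1: [0, 0, 7/2, 0, -4, 1/4]
R3 ← R3 + (1/2)·R2: [0, 0, 0, 9/2, -5/2, -13/4]
R5 ← R5 + (7/24)·R2: [0, 0, 0, -21/8, -5/24, 131/48]
R4 ← R4 − (2)·R3: [0, 0, 0, 0, 0, 0]
R5 ← R5 + (7/12)·R3: [0, 0, 0, 0, -5/3, 5/6]
Swap R4 ↔ R5
Echelon form has 4 nonzero rows, so rank(C) = 4.

4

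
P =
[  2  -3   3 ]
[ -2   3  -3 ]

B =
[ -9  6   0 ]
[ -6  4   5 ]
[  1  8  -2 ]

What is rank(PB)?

First compute PB:
[[  3,  24, -21],
 [ -3, -24,  21]]
Now row reduce the product.
R2 ← R2 + R1: [0, 0, 0]
1 nonzero row, so rank(PB) = 1.

1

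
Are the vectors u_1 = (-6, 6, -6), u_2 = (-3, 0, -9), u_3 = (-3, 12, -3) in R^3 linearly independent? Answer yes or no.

yes

Form the matrix with these vectors as rows and row reduce.
R2 ← R2 − (1/2)·R1: [0, -3, -6]
R3 ← R3 − (1/2)·R1: [0, 9, 0]
R3 ← R3 + (3)·R2: [0, 0, -18]
3 nonzero rows, so the 3 vectors span a space of dimension 3.
Since 3 = 3, the vectors are linearly independent.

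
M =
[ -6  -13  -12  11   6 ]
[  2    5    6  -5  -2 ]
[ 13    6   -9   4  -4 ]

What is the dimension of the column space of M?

3

Row reduce to echelon form.
R2 ← R2 + (1/3)·R1: [0, 2/3, 2, -4/3, 0]
R3 ← R3 + (13/6)·R1: [0, -133/6, -35, 167/6, 9]
R3 ← R3 + (133/4)·R2: [0, 0, 63/2, -33/2, 9]
Echelon form has 3 nonzero rows, so rank(M) = 3.
The column space has dimension equal to the rank: 3.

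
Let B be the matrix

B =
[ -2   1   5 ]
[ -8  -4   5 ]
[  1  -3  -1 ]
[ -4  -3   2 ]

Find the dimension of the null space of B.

0

Row reduce to echelon form.
R2 ← R2 − (4)·R1: [0, -8, -15]
R3 ← R3 + (1/2)·R1: [0, -5/2, 3/2]
R4 ← R4 − (2)·R1: [0, -5, -8]
R3 ← R3 − (5/16)·R2: [0, 0, 99/16]
R4 ← R4 − (5/8)·R2: [0, 0, 11/8]
R4 ← R4 − (2/9)·R3: [0, 0, 0]
3 nonzero rows, so rank(B) = 3.
B has 3 columns; by rank–nullity, nullity = 3 − 3 = 0.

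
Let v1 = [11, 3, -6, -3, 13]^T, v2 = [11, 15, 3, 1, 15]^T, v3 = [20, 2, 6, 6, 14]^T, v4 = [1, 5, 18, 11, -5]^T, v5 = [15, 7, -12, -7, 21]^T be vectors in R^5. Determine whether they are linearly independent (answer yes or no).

no

Form the matrix with these vectors as rows and row reduce.
R2 ← R2 − R1: [0, 12, 9, 4, 2]
R3 ← R3 − (20/11)·R1: [0, -38/11, 186/11, 126/11, -106/11]
R4 ← R4 − (1/11)·R1: [0, 52/11, 204/11, 124/11, -68/11]
R5 ← R5 − (15/11)·R1: [0, 32/11, -42/11, -32/11, 36/11]
R3 ← R3 + (19/66)·R2: [0, 0, 39/2, 416/33, -299/33]
R4 ← R4 − (13/33)·R2: [0, 0, 15, 320/33, -230/33]
R5 ← R5 − (8/33)·R2: [0, 0, -6, -128/33, 92/33]
R4 ← R4 − (10/13)·R3: [0, 0, 0, 0, 0]
R5 ← R5 + (4/13)·R3: [0, 0, 0, 0, 0]
3 nonzero rows, so the 5 vectors span a space of dimension 3.
Since 3 < 5, the vectors are linearly dependent.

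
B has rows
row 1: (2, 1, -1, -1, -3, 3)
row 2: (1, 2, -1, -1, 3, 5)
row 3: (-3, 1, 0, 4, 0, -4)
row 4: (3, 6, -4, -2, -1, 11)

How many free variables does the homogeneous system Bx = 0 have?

Row reduce to echelon form.
R2 ← R2 − (1/2)·R1: [0, 3/2, -1/2, -1/2, 9/2, 7/2]
R3 ← R3 + (3/2)·R1: [0, 5/2, -3/2, 5/2, -9/2, 1/2]
R4 ← R4 − (3/2)·R1: [0, 9/2, -5/2, -1/2, 7/2, 13/2]
R3 ← R3 − (5/3)·R2: [0, 0, -2/3, 10/3, -12, -16/3]
R4 ← R4 − (3)·R2: [0, 0, -1, 1, -10, -4]
R4 ← R4 − (3/2)·R3: [0, 0, 0, -4, 8, 4]
4 nonzero rows, so rank(B) = 4.
B has 6 columns; by rank–nullity, nullity = 6 − 4 = 2.

2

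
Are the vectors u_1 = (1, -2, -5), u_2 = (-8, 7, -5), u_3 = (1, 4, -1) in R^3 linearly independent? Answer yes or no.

yes

Form the matrix with these vectors as rows and row reduce.
R2 ← R2 + (8)·R1: [0, -9, -45]
R3 ← R3 − R1: [0, 6, 4]
R3 ← R3 + (2/3)·R2: [0, 0, -26]
3 nonzero rows, so the 3 vectors span a space of dimension 3.
Since 3 = 3, the vectors are linearly independent.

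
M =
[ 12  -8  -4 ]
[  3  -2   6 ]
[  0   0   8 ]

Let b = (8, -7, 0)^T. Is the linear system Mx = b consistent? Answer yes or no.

no

Row reduce the augmented matrix [M | b].
R2 ← R2 − (1/4)·R1: [0, 0, 7, -9]
R3 ← R3 − (8/7)·R2: [0, 0, 0, 72/7]
The echelon form has 3 nonzero rows; the last pivot sits in the augmented column, so rank(M) = 2 but rank([M|b]) = 3.
Since the ranks differ, the system is inconsistent.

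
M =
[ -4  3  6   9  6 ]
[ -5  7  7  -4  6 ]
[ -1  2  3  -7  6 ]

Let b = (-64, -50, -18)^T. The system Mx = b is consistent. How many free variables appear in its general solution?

2

Row reduce the augmented matrix [M | b].
R2 ← R2 − (5/4)·R1: [0, 13/4, -1/2, -61/4, -3/2, 30]
R3 ← R3 − (1/4)·R1: [0, 5/4, 3/2, -37/4, 9/2, -2]
R3 ← R3 − (5/13)·R2: [0, 0, 22/13, -44/13, 66/13, -176/13]
The echelon form has 3 nonzero rows, and every pivot lies in the first 5 columns, so rank(M) = rank([M|b]) = 3.
The system is consistent.
Free variables = (unknowns) − (rank) = 5 − 3 = 2.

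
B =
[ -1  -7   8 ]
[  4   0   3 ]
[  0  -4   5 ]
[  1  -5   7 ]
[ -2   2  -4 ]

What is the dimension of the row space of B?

2

Row reduce to echelon form.
R2 ← R2 + (4)·R1: [0, -28, 35]
R4 ← R4 + R1: [0, -12, 15]
R5 ← R5 − (2)·R1: [0, 16, -20]
R3 ← R3 − (1/7)·R2: [0, 0, 0]
R4 ← R4 − (3/7)·R2: [0, 0, 0]
R5 ← R5 + (4/7)·R2: [0, 0, 0]
Echelon form has 2 nonzero rows, so rank(B) = 2.
The row space has dimension equal to the rank: 2.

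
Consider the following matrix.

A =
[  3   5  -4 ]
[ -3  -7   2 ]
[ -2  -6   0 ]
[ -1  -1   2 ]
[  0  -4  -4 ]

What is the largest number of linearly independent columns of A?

Row reduce to echelon form.
R2 ← R2 + R1: [0, -2, -2]
R3 ← R3 + (2/3)·R1: [0, -8/3, -8/3]
R4 ← R4 + (1/3)·R1: [0, 2/3, 2/3]
R3 ← R3 − (4/3)·R2: [0, 0, 0]
R4 ← R4 + (1/3)·R2: [0, 0, 0]
R5 ← R5 − (2)·R2: [0, 0, 0]
Echelon form has 2 nonzero rows, so rank(A) = 2.
The rank gives the maximum number of linearly independent columns: 2.

2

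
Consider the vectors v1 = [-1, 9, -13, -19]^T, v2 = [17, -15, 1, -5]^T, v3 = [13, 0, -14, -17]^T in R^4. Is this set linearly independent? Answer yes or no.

yes

Form the matrix with these vectors as rows and row reduce.
R2 ← R2 + (17)·R1: [0, 138, -220, -328]
R3 ← R3 + (13)·R1: [0, 117, -183, -264]
R3 ← R3 − (39/46)·R2: [0, 0, 81/23, 324/23]
3 nonzero rows, so the 3 vectors span a space of dimension 3.
Since 3 = 3, the vectors are linearly independent.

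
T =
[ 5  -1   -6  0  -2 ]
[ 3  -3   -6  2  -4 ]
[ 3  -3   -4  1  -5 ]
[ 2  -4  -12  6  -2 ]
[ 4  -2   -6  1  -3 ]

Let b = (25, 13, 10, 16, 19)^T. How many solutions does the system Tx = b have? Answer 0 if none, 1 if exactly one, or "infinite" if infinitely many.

Row reduce the augmented matrix [T | b].
R2 ← R2 − (3/5)·R1: [0, -12/5, -12/5, 2, -14/5, -2]
R3 ← R3 − (3/5)·R1: [0, -12/5, -2/5, 1, -19/5, -5]
R4 ← R4 − (2/5)·R1: [0, -18/5, -48/5, 6, -6/5, 6]
R5 ← R5 − (4/5)·R1: [0, -6/5, -6/5, 1, -7/5, -1]
R3 ← R3 − R2: [0, 0, 2, -1, -1, -3]
R4 ← R4 − (3/2)·R2: [0, 0, -6, 3, 3, 9]
R5 ← R5 − (1/2)·R2: [0, 0, 0, 0, 0, 0]
R4 ← R4 + (3)·R3: [0, 0, 0, 0, 0, 0]
The echelon form has 3 nonzero rows, and every pivot lies in the first 5 columns, so rank(T) = rank([T|b]) = 3.
The system is consistent.
rank = 3 < 5 unknowns, so there are infinitely many solutions.

infinite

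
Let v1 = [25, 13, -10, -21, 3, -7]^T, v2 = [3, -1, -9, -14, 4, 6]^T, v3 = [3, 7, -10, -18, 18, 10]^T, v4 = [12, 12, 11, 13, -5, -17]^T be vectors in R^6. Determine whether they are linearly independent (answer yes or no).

no

Form the matrix with these vectors as rows and row reduce.
R2 ← R2 − (3/25)·R1: [0, -64/25, -39/5, -287/25, 91/25, 171/25]
R3 ← R3 − (3/25)·R1: [0, 136/25, -44/5, -387/25, 441/25, 271/25]
R4 ← R4 − (12/25)·R1: [0, 144/25, 79/5, 577/25, -161/25, -341/25]
R3 ← R3 + (17/8)·R2: [0, 0, -203/8, -319/8, 203/8, 203/8]
R4 ← R4 + (9/4)·R2: [0, 0, -7/4, -11/4, 7/4, 7/4]
R4 ← R4 − (2/29)·R3: [0, 0, 0, 0, 0, 0]
3 nonzero rows, so the 4 vectors span a space of dimension 3.
Since 3 < 4, the vectors are linearly dependent.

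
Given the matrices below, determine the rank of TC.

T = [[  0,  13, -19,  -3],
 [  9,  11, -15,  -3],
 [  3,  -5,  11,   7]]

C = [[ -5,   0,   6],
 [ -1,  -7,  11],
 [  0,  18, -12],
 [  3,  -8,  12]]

3

First compute TC:
[[-22, -409, 335],
 [-65, -323, 319],
 [ 11, 177, -85]]
Now row reduce the product.
R2 ← R2 − (65/22)·R1: [0, 19479/22, -14757/22]
R3 ← R3 + (1/2)·R1: [0, -55/2, 165/2]
R3 ← R3 + (605/19479)·R2: [0, 0, 400400/6493]
3 nonzero rows, so rank(TC) = 3.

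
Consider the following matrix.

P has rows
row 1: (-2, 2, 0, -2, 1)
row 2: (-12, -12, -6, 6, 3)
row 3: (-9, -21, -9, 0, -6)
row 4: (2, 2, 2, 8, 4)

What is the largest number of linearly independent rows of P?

3

Row reduce to echelon form.
R2 ← R2 − (6)·R1: [0, -24, -6, 18, -3]
R3 ← R3 − (9/2)·R1: [0, -30, -9, 9, -21/2]
R4 ← R4 + R1: [0, 4, 2, 6, 5]
R3 ← R3 − (5/4)·R2: [0, 0, -3/2, -27/2, -27/4]
R4 ← R4 + (1/6)·R2: [0, 0, 1, 9, 9/2]
R4 ← R4 + (2/3)·R3: [0, 0, 0, 0, 0]
Echelon form has 3 nonzero rows, so rank(P) = 3.
The rank gives the maximum number of linearly independent rows: 3.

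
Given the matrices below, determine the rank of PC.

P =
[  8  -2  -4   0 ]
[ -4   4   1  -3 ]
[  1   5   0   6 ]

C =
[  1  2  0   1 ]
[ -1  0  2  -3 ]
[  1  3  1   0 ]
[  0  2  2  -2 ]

First compute PC:
[[  6,   4,  -8,  14],
 [ -7, -11,   3, -10],
 [ -4,  14,  22, -26]]
Now row reduce the product.
R2 ← R2 + (7/6)·R1: [0, -19/3, -19/3, 19/3]
R3 ← R3 + (2/3)·R1: [0, 50/3, 50/3, -50/3]
R3 ← R3 + (50/19)·R2: [0, 0, 0, 0]
2 nonzero rows, so rank(PC) = 2.

2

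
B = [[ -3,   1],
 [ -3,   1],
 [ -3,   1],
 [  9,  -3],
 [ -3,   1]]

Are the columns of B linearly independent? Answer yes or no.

no

Row reduce B to echelon form.
R2 ← R2 − R1: [0, 0]
R3 ← R3 − R1: [0, 0]
R4 ← R4 + (3)·R1: [0, 0]
R5 ← R5 − R1: [0, 0]
1 pivot among 2 columns.
Only 1 < 2 pivot columns, so the columns are linearly dependent.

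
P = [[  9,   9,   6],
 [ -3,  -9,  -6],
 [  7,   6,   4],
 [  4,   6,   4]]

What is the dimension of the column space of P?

Row reduce to echelon form.
R2 ← R2 + (1/3)·R1: [0, -6, -4]
R3 ← R3 − (7/9)·R1: [0, -1, -2/3]
R4 ← R4 − (4/9)·R1: [0, 2, 4/3]
R3 ← R3 − (1/6)·R2: [0, 0, 0]
R4 ← R4 + (1/3)·R2: [0, 0, 0]
Echelon form has 2 nonzero rows, so rank(P) = 2.
The column space has dimension equal to the rank: 2.

2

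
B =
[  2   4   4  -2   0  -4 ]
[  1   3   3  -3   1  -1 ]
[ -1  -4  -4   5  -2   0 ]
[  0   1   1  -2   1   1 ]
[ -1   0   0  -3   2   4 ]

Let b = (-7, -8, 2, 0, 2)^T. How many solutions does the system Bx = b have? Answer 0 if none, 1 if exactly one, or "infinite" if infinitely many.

0

Row reduce the augmented matrix [B | b].
R2 ← R2 − (1/2)·R1: [0, 1, 1, -2, 1, 1, -9/2]
R3 ← R3 + (1/2)·R1: [0, -2, -2, 4, -2, -2, -3/2]
R5 ← R5 + (1/2)·R1: [0, 2, 2, -4, 2, 2, -3/2]
R3 ← R3 + (2)·R2: [0, 0, 0, 0, 0, 0, -21/2]
R4 ← R4 − R2: [0, 0, 0, 0, 0, 0, 9/2]
R5 ← R5 − (2)·R2: [0, 0, 0, 0, 0, 0, 15/2]
R4 ← R4 + (3/7)·R3: [0, 0, 0, 0, 0, 0, 0]
R5 ← R5 + (5/7)·R3: [0, 0, 0, 0, 0, 0, 0]
The echelon form has 3 nonzero rows; the last pivot sits in the augmented column, so rank(B) = 2 but rank([B|b]) = 3.
Since the ranks differ, the system is inconsistent.
It has no solutions.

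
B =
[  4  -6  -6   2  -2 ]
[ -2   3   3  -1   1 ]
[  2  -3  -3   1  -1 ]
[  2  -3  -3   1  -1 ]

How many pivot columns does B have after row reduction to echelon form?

Row reduce to echelon form.
R2 ← R2 + (1/2)·R1: [0, 0, 0, 0, 0]
R3 ← R3 − (1/2)·R1: [0, 0, 0, 0, 0]
R4 ← R4 − (1/2)·R1: [0, 0, 0, 0, 0]
Echelon form has 1 nonzero row, so rank(B) = 1.
Each nonzero row contributes one pivot column: 1 pivot columns.

1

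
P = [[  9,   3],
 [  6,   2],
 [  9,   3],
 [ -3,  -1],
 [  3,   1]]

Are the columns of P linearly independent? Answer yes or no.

Row reduce P to echelon form.
R2 ← R2 − (2/3)·R1: [0, 0]
R3 ← R3 − R1: [0, 0]
R4 ← R4 + (1/3)·R1: [0, 0]
R5 ← R5 − (1/3)·R1: [0, 0]
1 pivot among 2 columns.
Only 1 < 2 pivot columns, so the columns are linearly dependent.

no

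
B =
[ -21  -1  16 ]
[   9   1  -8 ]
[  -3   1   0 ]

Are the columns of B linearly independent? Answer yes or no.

Row reduce B to echelon form.
R2 ← R2 + (3/7)·R1: [0, 4/7, -8/7]
R3 ← R3 − (1/7)·R1: [0, 8/7, -16/7]
R3 ← R3 − (2)·R2: [0, 0, 0]
2 pivots among 3 columns.
Only 2 < 3 pivot columns, so the columns are linearly dependent.

no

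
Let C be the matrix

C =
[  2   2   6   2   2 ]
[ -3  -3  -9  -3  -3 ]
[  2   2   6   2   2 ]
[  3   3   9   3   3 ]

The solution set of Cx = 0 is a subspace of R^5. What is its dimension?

Row reduce to echelon form.
R2 ← R2 + (3/2)·R1: [0, 0, 0, 0, 0]
R3 ← R3 − R1: [0, 0, 0, 0, 0]
R4 ← R4 − (3/2)·R1: [0, 0, 0, 0, 0]
1 nonzero row, so rank(C) = 1.
C has 5 columns; by rank–nullity, nullity = 5 − 1 = 4.

4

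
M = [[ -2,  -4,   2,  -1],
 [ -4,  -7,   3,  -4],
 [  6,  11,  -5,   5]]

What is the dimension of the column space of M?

2

Row reduce to echelon form.
R2 ← R2 − (2)·R1: [0, 1, -1, -2]
R3 ← R3 + (3)·R1: [0, -1, 1, 2]
R3 ← R3 + R2: [0, 0, 0, 0]
Echelon form has 2 nonzero rows, so rank(M) = 2.
The column space has dimension equal to the rank: 2.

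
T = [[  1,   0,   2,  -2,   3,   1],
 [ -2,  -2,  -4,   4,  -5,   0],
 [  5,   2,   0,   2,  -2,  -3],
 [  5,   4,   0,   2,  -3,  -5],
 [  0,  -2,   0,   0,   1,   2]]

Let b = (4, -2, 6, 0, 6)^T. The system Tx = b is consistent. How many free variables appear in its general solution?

Row reduce the augmented matrix [T | b].
R2 ← R2 + (2)·R1: [0, -2, 0, 0, 1, 2, 6]
R3 ← R3 − (5)·R1: [0, 2, -10, 12, -17, -8, -14]
R4 ← R4 − (5)·R1: [0, 4, -10, 12, -18, -10, -20]
R3 ← R3 + R2: [0, 0, -10, 12, -16, -6, -8]
R4 ← R4 + (2)·R2: [0, 0, -10, 12, -16, -6, -8]
R5 ← R5 − R2: [0, 0, 0, 0, 0, 0, 0]
R4 ← R4 − R3: [0, 0, 0, 0, 0, 0, 0]
The echelon form has 3 nonzero rows, and every pivot lies in the first 6 columns, so rank(T) = rank([T|b]) = 3.
The system is consistent.
Free variables = (unknowns) − (rank) = 6 − 3 = 3.

3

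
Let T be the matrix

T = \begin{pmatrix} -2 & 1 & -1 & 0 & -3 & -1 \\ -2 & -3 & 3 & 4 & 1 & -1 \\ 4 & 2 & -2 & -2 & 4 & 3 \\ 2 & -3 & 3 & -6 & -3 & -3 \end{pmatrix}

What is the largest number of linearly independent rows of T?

Row reduce to echelon form.
R2 ← R2 − R1: [0, -4, 4, 4, 4, 0]
R3 ← R3 + (2)·R1: [0, 4, -4, -2, -2, 1]
R4 ← R4 + R1: [0, -2, 2, -6, -6, -4]
R3 ← R3 + R2: [0, 0, 0, 2, 2, 1]
R4 ← R4 − (1/2)·R2: [0, 0, 0, -8, -8, -4]
R4 ← R4 + (4)·R3: [0, 0, 0, 0, 0, 0]
Echelon form has 3 nonzero rows, so rank(T) = 3.
The rank gives the maximum number of linearly independent rows: 3.

3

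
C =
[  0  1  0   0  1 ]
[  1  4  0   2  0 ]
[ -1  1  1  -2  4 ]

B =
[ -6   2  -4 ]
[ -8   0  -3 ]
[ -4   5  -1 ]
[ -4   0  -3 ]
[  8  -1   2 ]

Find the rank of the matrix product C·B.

3

First compute CB:
[[  0,  -1,  -1],
 [-46,   2, -22],
 [ 34,  -1,  14]]
Now row reduce the product.
Swap R1 ↔ R2
R3 ← R3 + (17/23)·R1: [0, 11/23, -52/23]
R3 ← R3 + (11/23)·R2: [0, 0, -63/23]
3 nonzero rows, so rank(CB) = 3.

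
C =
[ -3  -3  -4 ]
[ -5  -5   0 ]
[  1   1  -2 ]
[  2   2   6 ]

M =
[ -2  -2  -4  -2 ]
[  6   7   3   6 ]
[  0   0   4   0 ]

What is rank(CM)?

2

First compute CM:
[[-12, -15, -13, -12],
 [-20, -25,   5, -20],
 [  4,   5,  -9,   4],
 [  8,  10,  22,   8]]
Now row reduce the product.
R2 ← R2 − (5/3)·R1: [0, 0, 80/3, 0]
R3 ← R3 + (1/3)·R1: [0, 0, -40/3, 0]
R4 ← R4 + (2/3)·R1: [0, 0, 40/3, 0]
R3 ← R3 + (1/2)·R2: [0, 0, 0, 0]
R4 ← R4 − (1/2)·R2: [0, 0, 0, 0]
2 nonzero rows, so rank(CM) = 2.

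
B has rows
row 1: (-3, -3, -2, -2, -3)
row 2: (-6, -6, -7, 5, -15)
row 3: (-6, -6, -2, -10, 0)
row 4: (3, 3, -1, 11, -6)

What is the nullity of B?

Row reduce to echelon form.
R2 ← R2 − (2)·R1: [0, 0, -3, 9, -9]
R3 ← R3 − (2)·R1: [0, 0, 2, -6, 6]
R4 ← R4 + R1: [0, 0, -3, 9, -9]
R3 ← R3 + (2/3)·R2: [0, 0, 0, 0, 0]
R4 ← R4 − R2: [0, 0, 0, 0, 0]
2 nonzero rows, so rank(B) = 2.
B has 5 columns; by rank–nullity, nullity = 5 − 2 = 3.

3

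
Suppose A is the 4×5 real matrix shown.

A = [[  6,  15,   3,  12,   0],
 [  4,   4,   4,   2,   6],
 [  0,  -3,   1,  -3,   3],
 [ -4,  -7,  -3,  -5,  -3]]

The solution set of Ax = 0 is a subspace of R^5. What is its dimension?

3

Row reduce to echelon form.
R2 ← R2 − (2/3)·R1: [0, -6, 2, -6, 6]
R4 ← R4 + (2/3)·R1: [0, 3, -1, 3, -3]
R3 ← R3 − (1/2)·R2: [0, 0, 0, 0, 0]
R4 ← R4 + (1/2)·R2: [0, 0, 0, 0, 0]
2 nonzero rows, so rank(A) = 2.
A has 5 columns; by rank–nullity, nullity = 5 − 2 = 3.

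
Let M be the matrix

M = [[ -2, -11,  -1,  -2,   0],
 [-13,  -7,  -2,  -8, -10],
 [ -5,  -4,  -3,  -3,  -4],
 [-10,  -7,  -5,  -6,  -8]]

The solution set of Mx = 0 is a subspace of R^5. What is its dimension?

2

Row reduce to echelon form.
R2 ← R2 − (13/2)·R1: [0, 129/2, 9/2, 5, -10]
R3 ← R3 − (5/2)·R1: [0, 47/2, -1/2, 2, -4]
R4 ← R4 − (5)·R1: [0, 48, 0, 4, -8]
R3 ← R3 − (47/129)·R2: [0, 0, -92/43, 23/129, -46/129]
R4 ← R4 − (32/43)·R2: [0, 0, -144/43, 12/43, -24/43]
R4 ← R4 − (36/23)·R3: [0, 0, 0, 0, 0]
3 nonzero rows, so rank(M) = 3.
M has 5 columns; by rank–nullity, nullity = 5 − 3 = 2.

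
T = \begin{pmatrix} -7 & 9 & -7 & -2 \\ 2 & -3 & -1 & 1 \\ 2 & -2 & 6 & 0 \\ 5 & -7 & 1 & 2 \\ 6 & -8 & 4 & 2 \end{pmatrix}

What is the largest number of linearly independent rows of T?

Row reduce to echelon form.
R2 ← R2 + (2/7)·R1: [0, -3/7, -3, 3/7]
R3 ← R3 + (2/7)·R1: [0, 4/7, 4, -4/7]
R4 ← R4 + (5/7)·R1: [0, -4/7, -4, 4/7]
R5 ← R5 + (6/7)·R1: [0, -2/7, -2, 2/7]
R3 ← R3 + (4/3)·R2: [0, 0, 0, 0]
R4 ← R4 − (4/3)·R2: [0, 0, 0, 0]
R5 ← R5 − (2/3)·R2: [0, 0, 0, 0]
Echelon form has 2 nonzero rows, so rank(T) = 2.
The rank gives the maximum number of linearly independent rows: 2.

2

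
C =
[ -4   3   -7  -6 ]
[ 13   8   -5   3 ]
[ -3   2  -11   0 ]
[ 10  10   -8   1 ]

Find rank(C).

4

Row reduce to echelon form.
R2 ← R2 + (13/4)·R1: [0, 71/4, -111/4, -33/2]
R3 ← R3 − (3/4)·R1: [0, -1/4, -23/4, 9/2]
R4 ← R4 + (5/2)·R1: [0, 35/2, -51/2, -14]
R3 ← R3 + (1/71)·R2: [0, 0, -436/71, 303/71]
R4 ← R4 − (70/71)·R2: [0, 0, 132/71, 161/71]
R4 ← R4 + (33/109)·R3: [0, 0, 0, 388/109]
Echelon form has 4 nonzero rows, so rank(C) = 4.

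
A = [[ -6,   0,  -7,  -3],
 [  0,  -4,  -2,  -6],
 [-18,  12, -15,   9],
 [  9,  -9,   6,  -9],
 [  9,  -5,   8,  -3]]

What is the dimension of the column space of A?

2

Row reduce to echelon form.
R3 ← R3 − (3)·R1: [0, 12, 6, 18]
R4 ← R4 + (3/2)·R1: [0, -9, -9/2, -27/2]
R5 ← R5 + (3/2)·R1: [0, -5, -5/2, -15/2]
R3 ← R3 + (3)·R2: [0, 0, 0, 0]
R4 ← R4 − (9/4)·R2: [0, 0, 0, 0]
R5 ← R5 − (5/4)·R2: [0, 0, 0, 0]
Echelon form has 2 nonzero rows, so rank(A) = 2.
The column space has dimension equal to the rank: 2.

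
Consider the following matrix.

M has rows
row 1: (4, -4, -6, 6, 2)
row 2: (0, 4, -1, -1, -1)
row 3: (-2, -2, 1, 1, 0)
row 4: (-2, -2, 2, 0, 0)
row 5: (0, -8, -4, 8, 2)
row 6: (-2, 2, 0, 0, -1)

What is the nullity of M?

Row reduce to echelon form.
R3 ← R3 + (1/2)·R1: [0, -4, -2, 4, 1]
R4 ← R4 + (1/2)·R1: [0, -4, -1, 3, 1]
R6 ← R6 + (1/2)·R1: [0, 0, -3, 3, 0]
R3 ← R3 + R2: [0, 0, -3, 3, 0]
R4 ← R4 + R2: [0, 0, -2, 2, 0]
R5 ← R5 + (2)·R2: [0, 0, -6, 6, 0]
R4 ← R4 − (2/3)·R3: [0, 0, 0, 0, 0]
R5 ← R5 − (2)·R3: [0, 0, 0, 0, 0]
R6 ← R6 − R3: [0, 0, 0, 0, 0]
3 nonzero rows, so rank(M) = 3.
M has 5 columns; by rank–nullity, nullity = 5 − 3 = 2.

2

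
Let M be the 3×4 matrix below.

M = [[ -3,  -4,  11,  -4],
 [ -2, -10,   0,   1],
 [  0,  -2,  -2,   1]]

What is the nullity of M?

2

Row reduce to echelon form.
R2 ← R2 − (2/3)·R1: [0, -22/3, -22/3, 11/3]
R3 ← R3 − (3/11)·R2: [0, 0, 0, 0]
2 nonzero rows, so rank(M) = 2.
M has 4 columns; by rank–nullity, nullity = 4 − 2 = 2.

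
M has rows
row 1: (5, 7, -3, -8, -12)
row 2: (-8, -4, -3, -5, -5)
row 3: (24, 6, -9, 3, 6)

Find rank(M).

3

Row reduce to echelon form.
R2 ← R2 + (8/5)·R1: [0, 36/5, -39/5, -89/5, -121/5]
R3 ← R3 − (24/5)·R1: [0, -138/5, 27/5, 207/5, 318/5]
R3 ← R3 + (23/6)·R2: [0, 0, -49/2, -161/6, -175/6]
Echelon form has 3 nonzero rows, so rank(M) = 3.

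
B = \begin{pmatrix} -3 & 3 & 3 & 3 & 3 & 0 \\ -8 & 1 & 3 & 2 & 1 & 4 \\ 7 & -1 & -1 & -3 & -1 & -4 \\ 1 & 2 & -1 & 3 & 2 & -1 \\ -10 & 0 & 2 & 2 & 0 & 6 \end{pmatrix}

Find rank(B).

Row reduce to echelon form.
R2 ← R2 − (8/3)·R1: [0, -7, -5, -6, -7, 4]
R3 ← R3 + (7/3)·R1: [0, 6, 6, 4, 6, -4]
R4 ← R4 + (1/3)·R1: [0, 3, 0, 4, 3, -1]
R5 ← R5 − (10/3)·R1: [0, -10, -8, -8, -10, 6]
R3 ← R3 + (6/7)·R2: [0, 0, 12/7, -8/7, 0, -4/7]
R4 ← R4 + (3/7)·R2: [0, 0, -15/7, 10/7, 0, 5/7]
R5 ← R5 − (10/7)·R2: [0, 0, -6/7, 4/7, 0, 2/7]
R4 ← R4 + (5/4)·R3: [0, 0, 0, 0, 0, 0]
R5 ← R5 + (1/2)·R3: [0, 0, 0, 0, 0, 0]
Echelon form has 3 nonzero rows, so rank(B) = 3.

3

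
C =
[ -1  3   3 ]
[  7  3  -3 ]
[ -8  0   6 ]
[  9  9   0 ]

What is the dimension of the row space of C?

2

Row reduce to echelon form.
R2 ← R2 + (7)·R1: [0, 24, 18]
R3 ← R3 − (8)·R1: [0, -24, -18]
R4 ← R4 + (9)·R1: [0, 36, 27]
R3 ← R3 + R2: [0, 0, 0]
R4 ← R4 − (3/2)·R2: [0, 0, 0]
Echelon form has 2 nonzero rows, so rank(C) = 2.
The row space has dimension equal to the rank: 2.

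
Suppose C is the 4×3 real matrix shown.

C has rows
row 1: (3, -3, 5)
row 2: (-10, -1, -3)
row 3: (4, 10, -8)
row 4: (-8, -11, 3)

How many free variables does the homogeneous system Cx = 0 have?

Row reduce to echelon form.
R2 ← R2 + (10/3)·R1: [0, -11, 41/3]
R3 ← R3 − (4/3)·R1: [0, 14, -44/3]
R4 ← R4 + (8/3)·R1: [0, -19, 49/3]
R3 ← R3 + (14/11)·R2: [0, 0, 30/11]
R4 ← R4 − (19/11)·R2: [0, 0, -80/11]
R4 ← R4 + (8/3)·R3: [0, 0, 0]
3 nonzero rows, so rank(C) = 3.
C has 3 columns; by rank–nullity, nullity = 3 − 3 = 0.

0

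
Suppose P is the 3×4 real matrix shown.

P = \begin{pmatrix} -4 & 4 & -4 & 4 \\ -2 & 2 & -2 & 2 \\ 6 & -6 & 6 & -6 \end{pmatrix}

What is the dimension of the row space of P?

1

Row reduce to echelon form.
R2 ← R2 − (1/2)·R1: [0, 0, 0, 0]
R3 ← R3 + (3/2)·R1: [0, 0, 0, 0]
Echelon form has 1 nonzero row, so rank(P) = 1.
The row space has dimension equal to the rank: 1.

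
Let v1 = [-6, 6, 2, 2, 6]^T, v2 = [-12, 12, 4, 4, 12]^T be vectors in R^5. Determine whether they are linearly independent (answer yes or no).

no

Form the matrix with these vectors as rows and row reduce.
R2 ← R2 − (2)·R1: [0, 0, 0, 0, 0]
1 nonzero row, so the 2 vectors span a space of dimension 1.
Since 1 < 2, the vectors are linearly dependent.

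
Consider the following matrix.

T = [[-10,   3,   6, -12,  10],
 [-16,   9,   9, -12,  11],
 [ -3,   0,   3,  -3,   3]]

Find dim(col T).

3

Row reduce to echelon form.
R2 ← R2 − (8/5)·R1: [0, 21/5, -3/5, 36/5, -5]
R3 ← R3 − (3/10)·R1: [0, -9/10, 6/5, 3/5, 0]
R3 ← R3 + (3/14)·R2: [0, 0, 15/14, 15/7, -15/14]
Echelon form has 3 nonzero rows, so rank(T) = 3.
The column space has dimension equal to the rank: 3.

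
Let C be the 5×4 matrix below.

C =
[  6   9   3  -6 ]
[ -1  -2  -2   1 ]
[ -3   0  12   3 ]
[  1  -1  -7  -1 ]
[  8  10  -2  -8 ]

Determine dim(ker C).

2

Row reduce to echelon form.
R2 ← R2 + (1/6)·R1: [0, -1/2, -3/2, 0]
R3 ← R3 + (1/2)·R1: [0, 9/2, 27/2, 0]
R4 ← R4 − (1/6)·R1: [0, -5/2, -15/2, 0]
R5 ← R5 − (4/3)·R1: [0, -2, -6, 0]
R3 ← R3 + (9)·R2: [0, 0, 0, 0]
R4 ← R4 − (5)·R2: [0, 0, 0, 0]
R5 ← R5 − (4)·R2: [0, 0, 0, 0]
2 nonzero rows, so rank(C) = 2.
C has 4 columns; by rank–nullity, nullity = 4 − 2 = 2.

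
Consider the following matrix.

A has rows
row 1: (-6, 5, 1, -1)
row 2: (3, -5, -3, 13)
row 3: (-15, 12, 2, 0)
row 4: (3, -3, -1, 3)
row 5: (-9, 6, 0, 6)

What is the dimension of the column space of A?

Row reduce to echelon form.
R2 ← R2 + (1/2)·R1: [0, -5/2, -5/2, 25/2]
R3 ← R3 − (5/2)·R1: [0, -1/2, -1/2, 5/2]
R4 ← R4 + (1/2)·R1: [0, -1/2, -1/2, 5/2]
R5 ← R5 − (3/2)·R1: [0, -3/2, -3/2, 15/2]
R3 ← R3 − (1/5)·R2: [0, 0, 0, 0]
R4 ← R4 − (1/5)·R2: [0, 0, 0, 0]
R5 ← R5 − (3/5)·R2: [0, 0, 0, 0]
Echelon form has 2 nonzero rows, so rank(A) = 2.
The column space has dimension equal to the rank: 2.

2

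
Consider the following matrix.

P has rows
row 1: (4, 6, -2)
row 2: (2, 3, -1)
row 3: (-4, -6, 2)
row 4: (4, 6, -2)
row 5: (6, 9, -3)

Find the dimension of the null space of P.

Row reduce to echelon form.
R2 ← R2 − (1/2)·R1: [0, 0, 0]
R3 ← R3 + R1: [0, 0, 0]
R4 ← R4 − R1: [0, 0, 0]
R5 ← R5 − (3/2)·R1: [0, 0, 0]
1 nonzero row, so rank(P) = 1.
P has 3 columns; by rank–nullity, nullity = 3 − 1 = 2.

2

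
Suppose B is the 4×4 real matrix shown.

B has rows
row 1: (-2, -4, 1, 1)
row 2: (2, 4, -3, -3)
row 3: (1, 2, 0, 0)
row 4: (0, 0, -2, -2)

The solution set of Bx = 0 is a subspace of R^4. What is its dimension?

Row reduce to echelon form.
R2 ← R2 + R1: [0, 0, -2, -2]
R3 ← R3 + (1/2)·R1: [0, 0, 1/2, 1/2]
R3 ← R3 + (1/4)·R2: [0, 0, 0, 0]
R4 ← R4 − R2: [0, 0, 0, 0]
2 nonzero rows, so rank(B) = 2.
B has 4 columns; by rank–nullity, nullity = 4 − 2 = 2.

2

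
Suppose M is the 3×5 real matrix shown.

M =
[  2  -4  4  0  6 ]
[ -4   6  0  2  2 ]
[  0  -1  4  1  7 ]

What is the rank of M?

2

Row reduce to echelon form.
R2 ← R2 + (2)·R1: [0, -2, 8, 2, 14]
R3 ← R3 − (1/2)·R2: [0, 0, 0, 0, 0]
Echelon form has 2 nonzero rows, so rank(M) = 2.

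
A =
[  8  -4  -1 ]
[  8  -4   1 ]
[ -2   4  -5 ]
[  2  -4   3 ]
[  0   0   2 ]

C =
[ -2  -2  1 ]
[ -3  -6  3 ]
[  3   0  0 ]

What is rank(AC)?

First compute AC:
[[ -7,   8,  -4],
 [ -1,   8,  -4],
 [-23, -20,  10],
 [ 17,  20, -10],
 [  6,   0,   0]]
Now row reduce the product.
R2 ← R2 − (1/7)·R1: [0, 48/7, -24/7]
R3 ← R3 − (23/7)·R1: [0, -324/7, 162/7]
R4 ← R4 + (17/7)·R1: [0, 276/7, -138/7]
R5 ← R5 + (6/7)·R1: [0, 48/7, -24/7]
R3 ← R3 + (27/4)·R2: [0, 0, 0]
R4 ← R4 − (23/4)·R2: [0, 0, 0]
R5 ← R5 − R2: [0, 0, 0]
2 nonzero rows, so rank(AC) = 2.

2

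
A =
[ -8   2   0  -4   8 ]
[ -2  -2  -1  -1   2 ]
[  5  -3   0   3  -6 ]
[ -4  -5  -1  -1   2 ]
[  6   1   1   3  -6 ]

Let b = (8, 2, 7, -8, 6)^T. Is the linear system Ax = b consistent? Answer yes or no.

no

Row reduce the augmented matrix [A | b].
R2 ← R2 − (1/4)·R1: [0, -5/2, -1, 0, 0, 0]
R3 ← R3 + (5/8)·R1: [0, -7/4, 0, 1/2, -1, 12]
R4 ← R4 − (1/2)·R1: [0, -6, -1, 1, -2, -12]
R5 ← R5 + (3/4)·R1: [0, 5/2, 1, 0, 0, 12]
R3 ← R3 − (7/10)·R2: [0, 0, 7/10, 1/2, -1, 12]
R4 ← R4 − (12/5)·R2: [0, 0, 7/5, 1, -2, -12]
R5 ← R5 + R2: [0, 0, 0, 0, 0, 12]
R4 ← R4 − (2)·R3: [0, 0, 0, 0, 0, -36]
R5 ← R5 + (1/3)·R4: [0, 0, 0, 0, 0, 0]
The echelon form has 4 nonzero rows; the last pivot sits in the augmented column, so rank(A) = 3 but rank([A|b]) = 4.
Since the ranks differ, the system is inconsistent.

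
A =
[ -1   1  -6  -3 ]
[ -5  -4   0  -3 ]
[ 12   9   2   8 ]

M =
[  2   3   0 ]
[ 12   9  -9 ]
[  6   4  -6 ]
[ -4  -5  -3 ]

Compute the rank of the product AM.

2

First compute AM:
[[-14,  -3,  36],
 [-46, -36,  45],
 [112,  85, -117]]
Now row reduce the product.
R2 ← R2 − (23/7)·R1: [0, -183/7, -513/7]
R3 ← R3 + (8)·R1: [0, 61, 171]
R3 ← R3 + (7/3)·R2: [0, 0, 0]
2 nonzero rows, so rank(AM) = 2.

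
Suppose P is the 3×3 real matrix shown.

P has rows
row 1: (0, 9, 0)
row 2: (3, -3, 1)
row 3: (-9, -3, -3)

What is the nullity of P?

Row reduce to echelon form.
Swap R1 ↔ R2
R3 ← R3 + (3)·R1: [0, -12, 0]
R3 ← R3 + (4/3)·R2: [0, 0, 0]
2 nonzero rows, so rank(P) = 2.
P has 3 columns; by rank–nullity, nullity = 3 − 2 = 1.

1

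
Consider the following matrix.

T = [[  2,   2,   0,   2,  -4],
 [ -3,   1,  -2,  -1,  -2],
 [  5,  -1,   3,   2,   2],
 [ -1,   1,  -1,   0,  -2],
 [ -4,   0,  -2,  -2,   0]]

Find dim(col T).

2

Row reduce to echelon form.
R2 ← R2 + (3/2)·R1: [0, 4, -2, 2, -8]
R3 ← R3 − (5/2)·R1: [0, -6, 3, -3, 12]
R4 ← R4 + (1/2)·R1: [0, 2, -1, 1, -4]
R5 ← R5 + (2)·R1: [0, 4, -2, 2, -8]
R3 ← R3 + (3/2)·R2: [0, 0, 0, 0, 0]
R4 ← R4 − (1/2)·R2: [0, 0, 0, 0, 0]
R5 ← R5 − R2: [0, 0, 0, 0, 0]
Echelon form has 2 nonzero rows, so rank(T) = 2.
The column space has dimension equal to the rank: 2.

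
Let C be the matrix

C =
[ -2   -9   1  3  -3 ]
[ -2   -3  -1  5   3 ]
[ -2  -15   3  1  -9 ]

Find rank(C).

Row reduce to echelon form.
R2 ← R2 − R1: [0, 6, -2, 2, 6]
R3 ← R3 − R1: [0, -6, 2, -2, -6]
R3 ← R3 + R2: [0, 0, 0, 0, 0]
Echelon form has 2 nonzero rows, so rank(C) = 2.

2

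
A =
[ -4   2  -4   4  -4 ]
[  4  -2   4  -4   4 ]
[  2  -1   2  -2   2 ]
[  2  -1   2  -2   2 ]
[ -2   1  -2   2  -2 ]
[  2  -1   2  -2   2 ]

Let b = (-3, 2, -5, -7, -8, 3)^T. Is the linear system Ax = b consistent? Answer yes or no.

no

Row reduce the augmented matrix [A | b].
R2 ← R2 + R1: [0, 0, 0, 0, 0, -1]
R3 ← R3 + (1/2)·R1: [0, 0, 0, 0, 0, -13/2]
R4 ← R4 + (1/2)·R1: [0, 0, 0, 0, 0, -17/2]
R5 ← R5 − (1/2)·R1: [0, 0, 0, 0, 0, -13/2]
R6 ← R6 + (1/2)·R1: [0, 0, 0, 0, 0, 3/2]
R3 ← R3 − (13/2)·R2: [0, 0, 0, 0, 0, 0]
R4 ← R4 − (17/2)·R2: [0, 0, 0, 0, 0, 0]
R5 ← R5 − (13/2)·R2: [0, 0, 0, 0, 0, 0]
R6 ← R6 + (3/2)·R2: [0, 0, 0, 0, 0, 0]
The echelon form has 2 nonzero rows; the last pivot sits in the augmented column, so rank(A) = 1 but rank([A|b]) = 2.
Since the ranks differ, the system is inconsistent.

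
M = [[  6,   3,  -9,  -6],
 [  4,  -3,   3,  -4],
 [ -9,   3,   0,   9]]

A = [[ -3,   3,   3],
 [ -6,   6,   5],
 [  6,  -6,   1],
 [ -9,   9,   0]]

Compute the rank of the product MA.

2

First compute MA:
[[-36,  36,  24],
 [ 60, -60,   0],
 [-72,  72, -12]]
Now row reduce the product.
R2 ← R2 + (5/3)·R1: [0, 0, 40]
R3 ← R3 − (2)·R1: [0, 0, -60]
R3 ← R3 + (3/2)·R2: [0, 0, 0]
2 nonzero rows, so rank(MA) = 2.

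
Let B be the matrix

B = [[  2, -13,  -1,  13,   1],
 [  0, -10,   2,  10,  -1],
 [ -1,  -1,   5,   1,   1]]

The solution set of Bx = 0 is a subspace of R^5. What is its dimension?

Row reduce to echelon form.
R3 ← R3 + (1/2)·R1: [0, -15/2, 9/2, 15/2, 3/2]
R3 ← R3 − (3/4)·R2: [0, 0, 3, 0, 9/4]
3 nonzero rows, so rank(B) = 3.
B has 5 columns; by rank–nullity, nullity = 5 − 3 = 2.

2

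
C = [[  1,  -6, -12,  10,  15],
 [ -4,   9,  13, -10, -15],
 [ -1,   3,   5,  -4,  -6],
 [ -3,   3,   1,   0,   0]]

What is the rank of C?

2

Row reduce to echelon form.
R2 ← R2 + (4)·R1: [0, -15, -35, 30, 45]
R3 ← R3 + R1: [0, -3, -7, 6, 9]
R4 ← R4 + (3)·R1: [0, -15, -35, 30, 45]
R3 ← R3 − (1/5)·R2: [0, 0, 0, 0, 0]
R4 ← R4 − R2: [0, 0, 0, 0, 0]
Echelon form has 2 nonzero rows, so rank(C) = 2.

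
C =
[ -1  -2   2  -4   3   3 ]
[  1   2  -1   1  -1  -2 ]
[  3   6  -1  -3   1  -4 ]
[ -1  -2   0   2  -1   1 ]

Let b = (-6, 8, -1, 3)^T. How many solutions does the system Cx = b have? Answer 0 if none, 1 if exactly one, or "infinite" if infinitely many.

Row reduce the augmented matrix [C | b].
R2 ← R2 + R1: [0, 0, 1, -3, 2, 1, 2]
R3 ← R3 + (3)·R1: [0, 0, 5, -15, 10, 5, -19]
R4 ← R4 − R1: [0, 0, -2, 6, -4, -2, 9]
R3 ← R3 − (5)·R2: [0, 0, 0, 0, 0, 0, -29]
R4 ← R4 + (2)·R2: [0, 0, 0, 0, 0, 0, 13]
R4 ← R4 + (13/29)·R3: [0, 0, 0, 0, 0, 0, 0]
The echelon form has 3 nonzero rows; the last pivot sits in the augmented column, so rank(C) = 2 but rank([C|b]) = 3.
Since the ranks differ, the system is inconsistent.
It has no solutions.

0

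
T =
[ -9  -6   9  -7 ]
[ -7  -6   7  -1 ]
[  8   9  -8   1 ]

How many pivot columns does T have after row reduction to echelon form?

Row reduce to echelon form.
R2 ← R2 − (7/9)·R1: [0, -4/3, 0, 40/9]
R3 ← R3 + (8/9)·R1: [0, 11/3, 0, -47/9]
R3 ← R3 + (11/4)·R2: [0, 0, 0, 7]
Echelon form has 3 nonzero rows, so rank(T) = 3.
Each nonzero row contributes one pivot column: 3 pivot columns.

3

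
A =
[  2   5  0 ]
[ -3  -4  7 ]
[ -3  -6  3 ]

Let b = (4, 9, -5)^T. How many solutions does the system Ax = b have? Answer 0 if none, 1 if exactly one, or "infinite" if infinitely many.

0

Row reduce the augmented matrix [A | b].
R2 ← R2 + (3/2)·R1: [0, 7/2, 7, 15]
R3 ← R3 + (3/2)·R1: [0, 3/2, 3, 1]
R3 ← R3 − (3/7)·R2: [0, 0, 0, -38/7]
The echelon form has 3 nonzero rows; the last pivot sits in the augmented column, so rank(A) = 2 but rank([A|b]) = 3.
Since the ranks differ, the system is inconsistent.
It has no solutions.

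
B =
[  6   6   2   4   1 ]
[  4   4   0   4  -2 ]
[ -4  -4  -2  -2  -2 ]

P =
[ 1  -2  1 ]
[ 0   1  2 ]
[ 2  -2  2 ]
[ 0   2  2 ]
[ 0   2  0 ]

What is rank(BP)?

First compute BP:
[[ 10,   0,  30],
 [  4,   0,  20],
 [ -8,   0, -20]]
Now row reduce the product.
R2 ← R2 − (2/5)·R1: [0, 0, 8]
R3 ← R3 + (4/5)·R1: [0, 0, 4]
R3 ← R3 − (1/2)·R2: [0, 0, 0]
2 nonzero rows, so rank(BP) = 2.

2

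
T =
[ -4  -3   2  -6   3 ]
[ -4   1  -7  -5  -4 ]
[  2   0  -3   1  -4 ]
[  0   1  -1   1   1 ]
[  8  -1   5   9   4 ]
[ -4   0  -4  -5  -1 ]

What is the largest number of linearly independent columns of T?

Row reduce to echelon form.
R2 ← R2 − R1: [0, 4, -9, 1, -7]
R3 ← R3 + (1/2)·R1: [0, -3/2, -2, -2, -5/2]
R5 ← R5 + (2)·R1: [0, -7, 9, -3, 10]
R6 ← R6 − R1: [0, 3, -6, 1, -4]
R3 ← R3 + (3/8)·R2: [0, 0, -43/8, -13/8, -41/8]
R4 ← R4 − (1/4)·R2: [0, 0, 5/4, 3/4, 11/4]
R5 ← R5 + (7/4)·R2: [0, 0, -27/4, -5/4, -9/4]
R6 ← R6 − (3/4)·R2: [0, 0, 3/4, 1/4, 5/4]
R4 ← R4 + (10/43)·R3: [0, 0, 0, 16/43, 67/43]
R5 ← R5 − (54/43)·R3: [0, 0, 0, 34/43, 180/43]
R6 ← R6 + (6/43)·R3: [0, 0, 0, 1/43, 23/43]
R5 ← R5 − (17/8)·R4: [0, 0, 0, 0, 7/8]
R6 ← R6 − (1/16)·R4: [0, 0, 0, 0, 7/16]
R6 ← R6 − (1/2)·R5: [0, 0, 0, 0, 0]
Echelon form has 5 nonzero rows, so rank(T) = 5.
The rank gives the maximum number of linearly independent columns: 5.

5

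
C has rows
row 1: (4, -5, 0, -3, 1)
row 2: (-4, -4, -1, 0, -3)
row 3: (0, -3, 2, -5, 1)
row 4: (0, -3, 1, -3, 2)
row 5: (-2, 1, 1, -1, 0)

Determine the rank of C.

4

Row reduce to echelon form.
R2 ← R2 + R1: [0, -9, -1, -3, -2]
R5 ← R5 + (1/2)·R1: [0, -3/2, 1, -5/2, 1/2]
R3 ← R3 − (1/3)·R2: [0, 0, 7/3, -4, 5/3]
R4 ← R4 − (1/3)·R2: [0, 0, 4/3, -2, 8/3]
R5 ← R5 − (1/6)·R2: [0, 0, 7/6, -2, 5/6]
R4 ← R4 − (4/7)·R3: [0, 0, 0, 2/7, 12/7]
R5 ← R5 − (1/2)·R3: [0, 0, 0, 0, 0]
Echelon form has 4 nonzero rows, so rank(C) = 4.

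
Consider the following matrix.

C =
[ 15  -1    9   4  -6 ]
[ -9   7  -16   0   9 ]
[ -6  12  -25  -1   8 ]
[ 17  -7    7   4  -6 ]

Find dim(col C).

Row reduce to echelon form.
R2 ← R2 + (3/5)·R1: [0, 32/5, -53/5, 12/5, 27/5]
R3 ← R3 + (2/5)·R1: [0, 58/5, -107/5, 3/5, 28/5]
R4 ← R4 − (17/15)·R1: [0, -88/15, -16/5, -8/15, 4/5]
R3 ← R3 − (29/16)·R2: [0, 0, -35/16, -15/4, -67/16]
R4 ← R4 + (11/12)·R2: [0, 0, -155/12, 5/3, 23/4]
R4 ← R4 − (124/21)·R3: [0, 0, 0, 500/21, 640/21]
Echelon form has 4 nonzero rows, so rank(C) = 4.
The column space has dimension equal to the rank: 4.

4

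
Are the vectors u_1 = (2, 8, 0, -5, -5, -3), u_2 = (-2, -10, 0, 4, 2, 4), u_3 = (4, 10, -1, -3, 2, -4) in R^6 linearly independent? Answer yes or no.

Form the matrix with these vectors as rows and row reduce.
R2 ← R2 + R1: [0, -2, 0, -1, -3, 1]
R3 ← R3 − (2)·R1: [0, -6, -1, 7, 12, 2]
R3 ← R3 − (3)·R2: [0, 0, -1, 10, 21, -1]
3 nonzero rows, so the 3 vectors span a space of dimension 3.
Since 3 = 3, the vectors are linearly independent.

yes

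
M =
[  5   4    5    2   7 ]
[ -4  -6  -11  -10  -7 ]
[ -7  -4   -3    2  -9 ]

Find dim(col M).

Row reduce to echelon form.
R2 ← R2 + (4/5)·R1: [0, -14/5, -7, -42/5, -7/5]
R3 ← R3 + (7/5)·R1: [0, 8/5, 4, 24/5, 4/5]
R3 ← R3 + (4/7)·R2: [0, 0, 0, 0, 0]
Echelon form has 2 nonzero rows, so rank(M) = 2.
The column space has dimension equal to the rank: 2.

2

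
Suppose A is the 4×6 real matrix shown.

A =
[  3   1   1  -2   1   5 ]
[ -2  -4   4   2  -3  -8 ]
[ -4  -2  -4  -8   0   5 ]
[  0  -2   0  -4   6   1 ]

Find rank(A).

4

Row reduce to echelon form.
R2 ← R2 + (2/3)·R1: [0, -10/3, 14/3, 2/3, -7/3, -14/3]
R3 ← R3 + (4/3)·R1: [0, -2/3, -8/3, -32/3, 4/3, 35/3]
R3 ← R3 − (1/5)·R2: [0, 0, -18/5, -54/5, 9/5, 63/5]
R4 ← R4 − (3/5)·R2: [0, 0, -14/5, -22/5, 37/5, 19/5]
R4 ← R4 − (7/9)·R3: [0, 0, 0, 4, 6, -6]
Echelon form has 4 nonzero rows, so rank(A) = 4.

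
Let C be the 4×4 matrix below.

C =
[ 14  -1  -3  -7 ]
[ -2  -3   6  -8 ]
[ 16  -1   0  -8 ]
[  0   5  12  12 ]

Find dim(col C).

Row reduce to echelon form.
R2 ← R2 + (1/7)·R1: [0, -22/7, 39/7, -9]
R3 ← R3 − (8/7)·R1: [0, 1/7, 24/7, 0]
R3 ← R3 + (1/22)·R2: [0, 0, 81/22, -9/22]
R4 ← R4 + (35/22)·R2: [0, 0, 459/22, -51/22]
R4 ← R4 − (17/3)·R3: [0, 0, 0, 0]
Echelon form has 3 nonzero rows, so rank(C) = 3.
The column space has dimension equal to the rank: 3.

3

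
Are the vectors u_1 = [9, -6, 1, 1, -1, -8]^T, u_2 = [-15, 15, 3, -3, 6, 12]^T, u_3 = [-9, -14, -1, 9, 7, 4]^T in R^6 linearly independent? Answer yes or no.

Form the matrix with these vectors as rows and row reduce.
R2 ← R2 + (5/3)·R1: [0, 5, 14/3, -4/3, 13/3, -4/3]
R3 ← R3 + R1: [0, -20, 0, 10, 6, -4]
R3 ← R3 + (4)·R2: [0, 0, 56/3, 14/3, 70/3, -28/3]
3 nonzero rows, so the 3 vectors span a space of dimension 3.
Since 3 = 3, the vectors are linearly independent.

yes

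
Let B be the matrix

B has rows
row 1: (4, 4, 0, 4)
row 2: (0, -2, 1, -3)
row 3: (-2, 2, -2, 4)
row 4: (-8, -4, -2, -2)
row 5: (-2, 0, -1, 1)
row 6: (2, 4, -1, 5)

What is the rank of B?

Row reduce to echelon form.
R3 ← R3 + (1/2)·R1: [0, 4, -2, 6]
R4 ← R4 + (2)·R1: [0, 4, -2, 6]
R5 ← R5 + (1/2)·R1: [0, 2, -1, 3]
R6 ← R6 − (1/2)·R1: [0, 2, -1, 3]
R3 ← R3 + (2)·R2: [0, 0, 0, 0]
R4 ← R4 + (2)·R2: [0, 0, 0, 0]
R5 ← R5 + R2: [0, 0, 0, 0]
R6 ← R6 + R2: [0, 0, 0, 0]
Echelon form has 2 nonzero rows, so rank(B) = 2.

2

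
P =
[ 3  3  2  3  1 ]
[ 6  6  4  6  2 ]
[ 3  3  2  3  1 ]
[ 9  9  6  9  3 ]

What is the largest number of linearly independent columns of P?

1

Row reduce to echelon form.
R2 ← R2 − (2)·R1: [0, 0, 0, 0, 0]
R3 ← R3 − R1: [0, 0, 0, 0, 0]
R4 ← R4 − (3)·R1: [0, 0, 0, 0, 0]
Echelon form has 1 nonzero row, so rank(P) = 1.
The rank gives the maximum number of linearly independent columns: 1.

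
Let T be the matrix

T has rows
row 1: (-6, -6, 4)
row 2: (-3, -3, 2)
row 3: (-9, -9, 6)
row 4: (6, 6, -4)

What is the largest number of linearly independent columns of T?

Row reduce to echelon form.
R2 ← R2 − (1/2)·R1: [0, 0, 0]
R3 ← R3 − (3/2)·R1: [0, 0, 0]
R4 ← R4 + R1: [0, 0, 0]
Echelon form has 1 nonzero row, so rank(T) = 1.
The rank gives the maximum number of linearly independent columns: 1.

1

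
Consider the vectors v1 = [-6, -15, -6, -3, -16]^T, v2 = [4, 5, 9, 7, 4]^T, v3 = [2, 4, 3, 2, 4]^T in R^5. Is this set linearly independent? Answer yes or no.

no

Form the matrix with these vectors as rows and row reduce.
R2 ← R2 + (2/3)·R1: [0, -5, 5, 5, -20/3]
R3 ← R3 + (1/3)·R1: [0, -1, 1, 1, -4/3]
R3 ← R3 − (1/5)·R2: [0, 0, 0, 0, 0]
2 nonzero rows, so the 3 vectors span a space of dimension 2.
Since 2 < 3, the vectors are linearly dependent.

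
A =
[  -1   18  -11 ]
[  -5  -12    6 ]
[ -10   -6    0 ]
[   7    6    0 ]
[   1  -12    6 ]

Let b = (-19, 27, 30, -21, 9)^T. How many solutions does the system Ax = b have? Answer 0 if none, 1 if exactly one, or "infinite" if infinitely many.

Row reduce the augmented matrix [A | b].
R2 ← R2 − (5)·R1: [0, -102, 61, 122]
R3 ← R3 − (10)·R1: [0, -186, 110, 220]
R4 ← R4 + (7)·R1: [0, 132, -77, -154]
R5 ← R5 + R1: [0, 6, -5, -10]
R3 ← R3 − (31/17)·R2: [0, 0, -21/17, -42/17]
R4 ← R4 + (22/17)·R2: [0, 0, 33/17, 66/17]
R5 ← R5 + (1/17)·R2: [0, 0, -24/17, -48/17]
R4 ← R4 + (11/7)·R3: [0, 0, 0, 0]
R5 ← R5 − (8/7)·R3: [0, 0, 0, 0]
The echelon form has 3 nonzero rows, and every pivot lies in the first 3 columns, so rank(A) = rank([A|b]) = 3.
The system is consistent.
rank = 3 = number of unknowns, so the solution is unique.

1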